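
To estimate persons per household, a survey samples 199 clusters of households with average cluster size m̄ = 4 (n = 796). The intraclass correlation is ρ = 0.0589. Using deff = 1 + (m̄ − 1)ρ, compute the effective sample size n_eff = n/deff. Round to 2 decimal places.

676.47

deff = 1 + (4 − 1)·0.0589 = 1 + 0.1767 = 1.1767.
n_eff = 796 / 1.1767 = 676.47.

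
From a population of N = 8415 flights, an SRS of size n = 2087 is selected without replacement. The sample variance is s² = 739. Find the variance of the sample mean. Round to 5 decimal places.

0.26628

Under SRS without replacement, Var(ȳ) = (1 − f)·s²/n with f = n/N = 2087/8415 = 0.24800951.
Var(ȳ) = (1 − 0.24800951)·739/2087 = 0.75199049·0.35409679 = 0.26627742.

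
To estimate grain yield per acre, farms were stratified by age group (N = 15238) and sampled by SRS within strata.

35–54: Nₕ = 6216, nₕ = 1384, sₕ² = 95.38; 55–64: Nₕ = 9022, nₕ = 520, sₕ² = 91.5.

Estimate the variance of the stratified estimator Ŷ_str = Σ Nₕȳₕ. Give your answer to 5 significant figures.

1.5567 × 10^7

Var(Ŷ_str) = Σₕ Nₕ²(1 − fₕ)sₕ²/nₕ.
35–54: 6216²·(1 − 1384/6216)·95.38/1384 = 2.0699467 × 10^6.
55–64: 9022²·(1 − 520/9022)·91.5/520 = 1.3497138 × 10^7.
Sum = 1.5567085 × 10^7.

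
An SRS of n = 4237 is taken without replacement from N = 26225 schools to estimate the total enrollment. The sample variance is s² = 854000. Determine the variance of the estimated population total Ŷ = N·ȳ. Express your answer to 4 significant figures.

Var(Ŷ) = N²·Var(ȳ) = N²·(1 − n/N)·s²/n.
f = 4237/26225 = 0.16156339; Var(ȳ) = 0.83843661·854000/4237 = 168.99336.
Var(Ŷ) = 26225² · 168.99336 = 1.1622529 × 10^11.

1.162 × 10^11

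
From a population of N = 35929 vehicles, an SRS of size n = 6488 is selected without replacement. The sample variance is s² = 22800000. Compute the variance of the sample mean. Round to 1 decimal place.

Under SRS without replacement, Var(ȳ) = (1 − f)·s²/n with f = n/N = 6488/35929 = 0.18057836.
Var(ȳ) = (1 − 0.18057836)·22800000/6488 = 0.81942164·3514.18 = 2879.5951.

2879.6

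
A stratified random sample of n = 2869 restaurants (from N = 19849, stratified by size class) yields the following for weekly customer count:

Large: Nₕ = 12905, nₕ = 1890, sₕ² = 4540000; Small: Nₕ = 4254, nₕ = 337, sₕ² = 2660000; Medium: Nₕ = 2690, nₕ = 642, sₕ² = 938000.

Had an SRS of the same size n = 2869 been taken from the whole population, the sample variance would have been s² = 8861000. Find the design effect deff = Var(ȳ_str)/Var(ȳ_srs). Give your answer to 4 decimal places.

Var(ȳ_str) = Σ Wₕ²(1−fₕ)sₕ²/nₕ with Wₕ = Nₕ/19849:
  Large: (12905/19849)²·(1−1890/12905)·4540000/1890 = 866.68104
  Small: (4254/19849)²·(1−337/4254)·2660000/337 = 333.83013
  Medium: (2690/19849)²·(1−642/2690)·938000/642 = 20.430208
  → Var(ȳ_str) = 1220.9414.
Var(ȳ_srs) = (1 − 2869/19849)·8861000/2869 = 2642.1121.
deff = 1220.9414 / 2642.1121 = 0.4621.

0.4621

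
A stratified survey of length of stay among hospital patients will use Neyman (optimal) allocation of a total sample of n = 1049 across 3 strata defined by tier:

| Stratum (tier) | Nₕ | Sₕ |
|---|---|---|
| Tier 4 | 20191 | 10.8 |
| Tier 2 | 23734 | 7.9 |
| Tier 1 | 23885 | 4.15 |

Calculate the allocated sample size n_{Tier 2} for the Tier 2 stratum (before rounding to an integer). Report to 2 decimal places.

389.72

Neyman allocation: nₕ = n·NₕSₕ / Σⱼ NⱼSⱼ.
Σ NⱼSⱼ = 20191·10.8 + 23734·7.9 + 23885·4.15 = 504684.15.
n_{Tier 2} = 1049·23734·7.9 / 504684.15 = 389.72.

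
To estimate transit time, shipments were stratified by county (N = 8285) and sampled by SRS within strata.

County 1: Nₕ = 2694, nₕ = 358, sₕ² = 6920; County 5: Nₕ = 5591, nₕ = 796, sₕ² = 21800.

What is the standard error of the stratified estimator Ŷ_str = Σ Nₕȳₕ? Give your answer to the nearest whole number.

29255

Var(Ŷ_str) = Σₕ Nₕ²(1 − fₕ)sₕ²/nₕ.
County 1: 2694²·(1 − 358/2694)·6920/358 = 1.2164479 × 10^8.
County 5: 5591²·(1 − 796/5591)·21800/796 = 7.3421209 × 10^8.
Sum = 8.5585688 × 10^8.
SE = √(8.5585688 × 10^8) = 29255.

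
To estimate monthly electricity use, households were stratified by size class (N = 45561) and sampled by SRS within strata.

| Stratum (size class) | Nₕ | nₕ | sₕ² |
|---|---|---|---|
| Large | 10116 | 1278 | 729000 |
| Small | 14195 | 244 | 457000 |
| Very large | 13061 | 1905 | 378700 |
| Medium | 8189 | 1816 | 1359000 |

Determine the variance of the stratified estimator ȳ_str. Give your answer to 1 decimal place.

236.0

Var(ȳ_str) = Σₕ Wₕ²(1 − fₕ)sₕ²/nₕ with Wₕ = Nₕ/N, N = 45561.
Large: Wₕ = 0.22203200; term = 0.22203200²·(1 − 0.12633452)·729000/1278 = 24.568181.
Small: Wₕ = 0.31156033; term = 0.31156033²·(1 − 0.01718915)·457000/244 = 178.68192.
Very large: Wₕ = 0.28667062; term = 0.28667062²·(1 − 0.14585407)·378700/1905 = 13.954001.
Medium: Wₕ = 0.17973706; term = 0.17973706²·(1 − 0.22176090)·1359000/1816 = 18.814466.
Sum = 236.01857.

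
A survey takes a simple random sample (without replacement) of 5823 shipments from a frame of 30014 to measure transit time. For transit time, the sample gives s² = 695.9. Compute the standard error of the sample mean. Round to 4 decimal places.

0.3104

Under SRS without replacement, Var(ȳ) = (1 − f)·s²/n with f = n/N = 5823/30014 = 0.19400946.
Var(ȳ) = (1 − 0.19400946)·695.9/5823 = 0.80599054·0.11950884 = 0.096322998.
SE(ȳ) = √(0.096322998) = 0.3104.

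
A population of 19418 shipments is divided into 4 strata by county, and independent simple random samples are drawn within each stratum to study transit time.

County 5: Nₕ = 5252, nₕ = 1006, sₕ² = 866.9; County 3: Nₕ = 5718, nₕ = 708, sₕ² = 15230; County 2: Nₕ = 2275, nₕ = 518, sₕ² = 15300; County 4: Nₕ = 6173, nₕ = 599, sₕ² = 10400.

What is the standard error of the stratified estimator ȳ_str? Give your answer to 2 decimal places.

Var(ȳ_str) = Σₕ Wₕ²(1 − fₕ)sₕ²/nₕ with Wₕ = Nₕ/N, N = 19418.
County 5: Wₕ = 0.27047070; term = 0.27047070²·(1 − 0.19154608)·866.9/1006 = 0.050964379.
County 3: Wₕ = 0.29446905; term = 0.29446905²·(1 − 0.12381952)·15230/708 = 1.6343292.
County 2: Wₕ = 0.11715934; term = 0.11715934²·(1 − 0.22769231)·15300/518 = 0.31311642.
County 4: Wₕ = 0.31790092; term = 0.31790092²·(1 − 0.09703548)·10400/599 = 1.5843852.
Sum = 3.5827952.
SE = √(3.5827952) = 1.89.

1.89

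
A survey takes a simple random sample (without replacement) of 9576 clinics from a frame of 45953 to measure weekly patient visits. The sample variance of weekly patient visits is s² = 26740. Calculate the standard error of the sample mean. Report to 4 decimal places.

Under SRS without replacement, Var(ȳ) = (1 − f)·s²/n with f = n/N = 9576/45953 = 0.20838683.
Var(ȳ) = (1 − 0.20838683)·26740/9576 = 0.79161317·2.7923977 = 2.2104988.
SE(ȳ) = √(2.2104988) = 1.4868.

1.4868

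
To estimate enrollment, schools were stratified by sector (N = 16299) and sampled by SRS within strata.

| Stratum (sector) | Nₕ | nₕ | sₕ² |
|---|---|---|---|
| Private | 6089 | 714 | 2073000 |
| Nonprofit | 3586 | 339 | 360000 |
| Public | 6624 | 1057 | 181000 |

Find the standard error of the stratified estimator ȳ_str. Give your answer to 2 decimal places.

20.69

Var(ȳ_str) = Σₕ Wₕ²(1 − fₕ)sₕ²/nₕ with Wₕ = Nₕ/N, N = 16299.
Private: Wₕ = 0.37358120; term = 0.37358120²·(1 − 0.11726063)·2073000/714 = 357.68738.
Nonprofit: Wₕ = 0.22001350; term = 0.22001350²·(1 − 0.09453430)·360000/339 = 46.545045.
Public: Wₕ = 0.40640530; term = 0.40640530²·(1 − 0.15957126)·181000/1057 = 23.769673.
Sum = 428.0021.
SE = √(428.0021) = 20.69.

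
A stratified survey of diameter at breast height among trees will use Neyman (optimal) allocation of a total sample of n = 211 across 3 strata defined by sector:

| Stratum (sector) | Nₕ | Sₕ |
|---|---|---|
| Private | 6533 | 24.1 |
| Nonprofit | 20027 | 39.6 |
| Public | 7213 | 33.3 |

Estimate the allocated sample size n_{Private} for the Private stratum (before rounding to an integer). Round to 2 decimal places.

Neyman allocation: nₕ = n·NₕSₕ / Σⱼ NⱼSⱼ.
Σ NⱼSⱼ = 6533·24.1 + 20027·39.6 + 7213·33.3 = 1.1907074 × 10^6.
n_{Private} = 211·6533·24.1 / (1.1907074 × 10^6) = 27.90.

27.90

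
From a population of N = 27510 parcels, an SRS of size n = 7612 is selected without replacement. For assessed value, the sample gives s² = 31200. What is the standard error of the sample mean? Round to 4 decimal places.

1.7218

Under SRS without replacement, Var(ȳ) = (1 − f)·s²/n with f = n/N = 7612/27510 = 0.27669938.
Var(ȳ) = (1 − 0.27669938)·31200/7612 = 0.72330062·4.0987914 = 2.9646583.
SE(ȳ) = √(2.9646583) = 1.7218.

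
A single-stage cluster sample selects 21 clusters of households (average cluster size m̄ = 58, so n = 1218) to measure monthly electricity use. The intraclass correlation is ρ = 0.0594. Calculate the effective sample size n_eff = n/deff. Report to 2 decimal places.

deff = 1 + (58 − 1)·0.0594 = 1 + 3.3858 = 4.3858.
n_eff = 1218 / 4.3858 = 277.71.

277.71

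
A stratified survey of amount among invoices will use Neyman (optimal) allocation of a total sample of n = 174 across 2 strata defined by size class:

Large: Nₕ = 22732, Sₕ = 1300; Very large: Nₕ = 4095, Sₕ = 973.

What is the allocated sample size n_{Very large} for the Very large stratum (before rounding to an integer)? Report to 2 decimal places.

20.67

Neyman allocation: nₕ = n·NₕSₕ / Σⱼ NⱼSⱼ.
Σ NⱼSⱼ = 22732·1300 + 4095·973 = 3.3536035 × 10^7.
n_{Very large} = 174·4095·973 / (3.3536035 × 10^7) = 20.67.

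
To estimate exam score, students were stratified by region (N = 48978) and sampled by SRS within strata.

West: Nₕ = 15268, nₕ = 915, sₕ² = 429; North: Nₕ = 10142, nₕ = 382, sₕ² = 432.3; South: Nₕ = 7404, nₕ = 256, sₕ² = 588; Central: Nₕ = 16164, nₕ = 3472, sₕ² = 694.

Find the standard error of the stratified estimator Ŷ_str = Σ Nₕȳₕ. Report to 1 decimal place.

19425.0

Var(Ŷ_str) = Σₕ Nₕ²(1 − fₕ)sₕ²/nₕ.
West: 15268²·(1 − 915/15268)·429/915 = 1.0274508 × 10^8.
North: 10142²·(1 − 382/10142)·432.3/382 = 1.1201993 × 10^8.
South: 7404²·(1 − 256/7404)·588/256 = 1.2155933 × 10^8.
Central: 16164²·(1 − 3472/16164)·694/3472 = 4.1007062 × 10^7.
Sum = 3.773314 × 10^8.
SE = √(3.773314 × 10^8) = 19425.0.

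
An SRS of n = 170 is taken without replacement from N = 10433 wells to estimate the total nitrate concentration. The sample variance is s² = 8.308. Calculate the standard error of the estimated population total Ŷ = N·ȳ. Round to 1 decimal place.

Var(Ŷ) = N²·Var(ȳ) = N²·(1 − n/N)·s²/n.
f = 170/10433 = 0.01629445; Var(ȳ) = 0.98370555·8.308/170 = 0.048074269.
Var(Ŷ) = 10433² · 0.048074269 = 5.2327635 × 10^6.
SE(Ŷ) = √(5.2327635 × 10^6) = 2287.5.

2287.5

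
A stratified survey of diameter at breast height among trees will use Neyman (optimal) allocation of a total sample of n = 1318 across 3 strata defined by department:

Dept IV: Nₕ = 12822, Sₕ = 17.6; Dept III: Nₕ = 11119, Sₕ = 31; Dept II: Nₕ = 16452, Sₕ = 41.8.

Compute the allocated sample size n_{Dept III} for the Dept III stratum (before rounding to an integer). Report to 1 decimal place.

361.1

Neyman allocation: nₕ = n·NₕSₕ / Σⱼ NⱼSⱼ.
Σ NⱼSⱼ = 12822·17.6 + 11119·31 + 16452·41.8 = 1.2580498 × 10^6.
n_{Dept III} = 1318·11119·31 / (1.2580498 × 10^6) = 361.1.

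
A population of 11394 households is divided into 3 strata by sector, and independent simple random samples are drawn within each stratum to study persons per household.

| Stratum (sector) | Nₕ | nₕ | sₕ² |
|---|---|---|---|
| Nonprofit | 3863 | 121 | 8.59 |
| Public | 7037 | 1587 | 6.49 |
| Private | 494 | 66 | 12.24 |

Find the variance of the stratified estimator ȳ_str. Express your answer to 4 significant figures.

Var(ȳ_str) = Σₕ Wₕ²(1 − fₕ)sₕ²/nₕ with Wₕ = Nₕ/N, N = 11394.
Nonprofit: Wₕ = 0.33903809; term = 0.33903809²·(1 − 0.03132281)·8.59/121 = 0.007904672.
Public: Wₕ = 0.61760576; term = 0.61760576²·(1 − 0.22552224)·6.49/1587 = 0.0012080903.
Private: Wₕ = 0.04335615; term = 0.04335615²·(1 − 0.13360324)·12.24/66 = 3.0203396 × 10^-4.
Sum = 0.0094147963.

0.009415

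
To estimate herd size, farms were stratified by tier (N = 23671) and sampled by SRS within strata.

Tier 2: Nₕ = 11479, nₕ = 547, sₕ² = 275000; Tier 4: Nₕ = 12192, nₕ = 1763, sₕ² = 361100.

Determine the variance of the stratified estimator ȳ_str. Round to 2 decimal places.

Var(ȳ_str) = Σₕ Wₕ²(1 − fₕ)sₕ²/nₕ with Wₕ = Nₕ/N, N = 23671.
Tier 2: Wₕ = 0.48493938; term = 0.48493938²·(1 − 0.04765223)·275000/547 = 112.59415.
Tier 4: Wₕ = 0.51506062; term = 0.51506062²·(1 − 0.14460302)·361100/1763 = 46.479301.
Sum = 159.07345.

159.07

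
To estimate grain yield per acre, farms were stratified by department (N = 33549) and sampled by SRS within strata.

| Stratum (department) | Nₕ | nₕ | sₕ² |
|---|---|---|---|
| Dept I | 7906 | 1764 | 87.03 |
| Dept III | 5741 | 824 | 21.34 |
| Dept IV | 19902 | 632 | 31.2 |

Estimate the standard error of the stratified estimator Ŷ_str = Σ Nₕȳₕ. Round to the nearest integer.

4697

Var(Ŷ_str) = Σₕ Nₕ²(1 − fₕ)sₕ²/nₕ.
Dept I: 7906²·(1 − 1764/7906)·87.03/1764 = 2.3957253 × 10^6.
Dept III: 5741²·(1 − 824/5741)·21.34/824 = 731063.26.
Dept IV: 19902²·(1 − 632/19902)·31.2/632 = 1.8932848 × 10^7.
Sum = 2.2059637 × 10^7.
SE = √(2.2059637 × 10^7) = 4697.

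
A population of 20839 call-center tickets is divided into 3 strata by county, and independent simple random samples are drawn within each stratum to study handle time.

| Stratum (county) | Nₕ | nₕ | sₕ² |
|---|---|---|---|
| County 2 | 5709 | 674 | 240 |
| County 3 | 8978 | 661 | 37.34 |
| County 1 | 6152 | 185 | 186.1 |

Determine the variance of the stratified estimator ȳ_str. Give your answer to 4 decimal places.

0.1183

Var(ȳ_str) = Σₕ Wₕ²(1 − fₕ)sₕ²/nₕ with Wₕ = Nₕ/N, N = 20839.
County 2: Wₕ = 0.27395748; term = 0.27395748²·(1 − 0.11805920)·240/674 = 0.023569866.
County 3: Wₕ = 0.43082682; term = 0.43082682²·(1 − 0.07362442)·37.34/661 = 0.0097132688.
County 1: Wₕ = 0.29521570; term = 0.29521570²·(1 − 0.03007152)·186.1/185 = 0.085034128.
Sum = 0.11831726.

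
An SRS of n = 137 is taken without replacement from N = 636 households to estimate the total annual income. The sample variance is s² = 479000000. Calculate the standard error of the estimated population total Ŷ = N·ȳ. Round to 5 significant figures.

1.0534 × 10^6

Var(Ŷ) = N²·Var(ȳ) = N²·(1 − n/N)·s²/n.
f = 137/636 = 0.21540881; Var(ȳ) = 0.78459119·479000000/137 = 2.7432057 × 10^6.
Var(Ŷ) = 636² · (2.7432057 × 10^6) = 1.1096157 × 10^12.
SE(Ŷ) = √(1.1096157 × 10^12) = 1.0534 × 10^6.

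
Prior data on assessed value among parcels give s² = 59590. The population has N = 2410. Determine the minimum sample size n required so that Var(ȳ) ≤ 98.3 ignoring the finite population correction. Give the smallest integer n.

Without fpc, n₀ = s²/D = 59590/98.3 = 606.2055.
Rounding up, n = 607.

607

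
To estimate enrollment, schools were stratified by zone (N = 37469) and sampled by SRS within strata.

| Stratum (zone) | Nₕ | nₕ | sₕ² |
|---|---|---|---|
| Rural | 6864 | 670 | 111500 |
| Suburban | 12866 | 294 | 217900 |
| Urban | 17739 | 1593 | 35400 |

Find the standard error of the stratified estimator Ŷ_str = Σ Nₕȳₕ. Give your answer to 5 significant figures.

365130

Var(Ŷ_str) = Σₕ Nₕ²(1 − fₕ)sₕ²/nₕ.
Rural: 6864²·(1 − 670/6864)·111500/670 = 7.07536 × 10^9.
Suburban: 12866²·(1 − 294/12866)·217900/294 = 1.1988306 × 10^11.
Urban: 17739²·(1 − 1593/17739)·35400/1593 = 6.3647532 × 10^9.
Sum = 1.3332317 × 10^11.
SE = √(1.3332317 × 10^11) = 365130.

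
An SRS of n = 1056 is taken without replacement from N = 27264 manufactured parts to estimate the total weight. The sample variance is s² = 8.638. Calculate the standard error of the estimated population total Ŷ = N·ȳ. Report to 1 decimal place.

Var(Ŷ) = N²·Var(ȳ) = N²·(1 − n/N)·s²/n.
f = 1056/27264 = 0.03873239; Var(ȳ) = 0.96126761·8.638/1056 = 0.0078630962.
Var(Ŷ) = 27264² · 0.0078630962 = 5.8448415 × 10^6.
SE(Ŷ) = √(5.8448415 × 10^6) = 2417.6.

2417.6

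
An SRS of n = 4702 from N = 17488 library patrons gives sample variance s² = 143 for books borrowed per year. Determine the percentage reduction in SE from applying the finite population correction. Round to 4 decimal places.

14.4939

f = n/N = 4702/17488 = 0.26887008.
SE_no-fpc = √(s²/n) = 0.17439206; SE_fpc = √((1−f)s²/n) = 0.14911591.
Ratio = √(1−f) = 0.85506135. Reduction = 100·(1 − 0.85506135) = 14.4939%.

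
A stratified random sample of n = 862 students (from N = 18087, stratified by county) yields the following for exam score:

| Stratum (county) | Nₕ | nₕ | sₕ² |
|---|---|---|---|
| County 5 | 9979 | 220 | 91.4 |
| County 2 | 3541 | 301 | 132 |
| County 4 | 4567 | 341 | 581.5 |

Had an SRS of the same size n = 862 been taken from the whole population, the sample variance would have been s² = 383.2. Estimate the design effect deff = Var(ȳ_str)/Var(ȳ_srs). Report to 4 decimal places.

0.5661

Var(ȳ_str) = Σ Wₕ²(1−fₕ)sₕ²/nₕ with Wₕ = Nₕ/18087:
  County 5: (9979/18087)²·(1−220/9979)·91.4/220 = 0.12367524
  County 2: (3541/18087)²·(1−301/3541)·132/301 = 0.015379609
  County 4: (4567/18087)²·(1−341/4567)·581.5/341 = 0.10060574
  → Var(ȳ_str) = 0.23966059.
Var(ȳ_srs) = (1 − 862/18087)·383.2/862 = 0.42336108.
deff = 0.23966059 / 0.42336108 = 0.5661.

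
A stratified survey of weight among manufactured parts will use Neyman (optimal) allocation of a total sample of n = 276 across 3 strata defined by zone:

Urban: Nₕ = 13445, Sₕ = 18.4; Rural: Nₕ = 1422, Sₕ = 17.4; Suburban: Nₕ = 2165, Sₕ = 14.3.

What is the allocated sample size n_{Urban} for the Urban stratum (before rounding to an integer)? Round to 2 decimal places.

Neyman allocation: nₕ = n·NₕSₕ / Σⱼ NⱼSⱼ.
Σ NⱼSⱼ = 13445·18.4 + 1422·17.4 + 2165·14.3 = 303090.3.
n_{Urban} = 276·13445·18.4 / 303090.3 = 225.28.

225.28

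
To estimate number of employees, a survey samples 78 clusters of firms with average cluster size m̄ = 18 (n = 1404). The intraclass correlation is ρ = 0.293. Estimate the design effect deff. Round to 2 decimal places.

5.98

deff = 1 + (18 − 1)·0.293 = 1 + 4.981 = 5.981.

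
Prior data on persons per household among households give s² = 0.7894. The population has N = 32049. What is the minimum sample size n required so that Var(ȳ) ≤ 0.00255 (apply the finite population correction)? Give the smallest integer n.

307

Without fpc, n₀ = s²/D = 0.7894/0.00255 = 309.5686.
With fpc, (1 − n/N)·s²/n ≤ D requires n ≥ n₀/(1 + n₀/N) = 309.5686/(1 + 309.5686/32049) = 306.6070.
Rounding up, n = 307.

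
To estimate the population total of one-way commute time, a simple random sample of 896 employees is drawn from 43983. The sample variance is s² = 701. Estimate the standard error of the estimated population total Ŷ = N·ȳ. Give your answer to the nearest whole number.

38505

Var(Ŷ) = N²·Var(ȳ) = N²·(1 − n/N)·s²/n.
f = 896/43983 = 0.02037151; Var(ȳ) = 0.97962849·701/896 = 0.7664281.
Var(Ŷ) = 43983² · 0.7664281 = 1.4826584 × 10^9.
SE(Ŷ) = √(1.4826584 × 10^9) = 38505.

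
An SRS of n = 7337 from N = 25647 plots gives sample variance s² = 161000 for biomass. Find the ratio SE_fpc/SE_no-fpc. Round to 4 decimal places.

0.8449

f = n/N = 7337/25647 = 0.28607634.
SE_no-fpc = √(s²/n) = 4.6843968; SE_fpc = √((1−f)s²/n) = 3.9580344.
Ratio = √(1−f) = 0.84494003.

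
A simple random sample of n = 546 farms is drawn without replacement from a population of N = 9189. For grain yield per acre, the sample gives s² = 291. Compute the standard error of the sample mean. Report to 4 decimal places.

Under SRS without replacement, Var(ȳ) = (1 − f)·s²/n with f = n/N = 546/9189 = 0.05941887.
Var(ȳ) = (1 − 0.05941887)·291/546 = 0.94058113·0.53296703 = 0.50129873.
SE(ȳ) = √(0.50129873) = 0.7080.

0.7080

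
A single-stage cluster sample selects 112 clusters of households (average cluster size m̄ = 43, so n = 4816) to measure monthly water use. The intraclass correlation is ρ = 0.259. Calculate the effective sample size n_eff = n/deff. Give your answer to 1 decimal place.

deff = 1 + (43 − 1)·0.259 = 1 + 10.878 = 11.878.
n_eff = 4816 / 11.878 = 405.5.

405.5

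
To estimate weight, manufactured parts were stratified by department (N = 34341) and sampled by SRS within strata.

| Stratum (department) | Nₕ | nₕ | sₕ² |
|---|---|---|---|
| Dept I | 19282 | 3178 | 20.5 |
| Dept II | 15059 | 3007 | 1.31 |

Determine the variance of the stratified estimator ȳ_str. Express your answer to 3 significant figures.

0.00177

Var(ȳ_str) = Σₕ Wₕ²(1 − fₕ)sₕ²/nₕ with Wₕ = Nₕ/N, N = 34341.
Dept I: Wₕ = 0.56148627; term = 0.56148627²·(1 − 0.16481693)·20.5/3178 = 0.001698478.
Dept II: Wₕ = 0.43851373; term = 0.43851373²·(1 − 0.19968125)·1.31/3007 = 6.7045132 × 10^-5.
Sum = 0.0017655231.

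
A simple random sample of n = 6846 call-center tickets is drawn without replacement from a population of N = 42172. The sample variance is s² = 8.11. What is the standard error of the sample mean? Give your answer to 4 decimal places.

0.0315

Under SRS without replacement, Var(ȳ) = (1 − f)·s²/n with f = n/N = 6846/42172 = 0.16233520.
Var(ȳ) = (1 − 0.16233520)·8.11/6846 = 0.83766480·0.0011846334 = 9.9232567 × 10^-4.
SE(ȳ) = √(9.9232567 × 10^-4) = 0.0315.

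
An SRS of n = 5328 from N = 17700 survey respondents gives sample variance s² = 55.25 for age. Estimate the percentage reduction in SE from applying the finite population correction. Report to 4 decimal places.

f = n/N = 5328/17700 = 0.30101695.
SE_no-fpc = √(s²/n) = 0.10183194; SE_fpc = √((1−f)s²/n) = 0.085136806.
Ratio = √(1−f) = 0.83605206. Reduction = 100·(1 − 0.83605206) = 16.3948%.

16.3948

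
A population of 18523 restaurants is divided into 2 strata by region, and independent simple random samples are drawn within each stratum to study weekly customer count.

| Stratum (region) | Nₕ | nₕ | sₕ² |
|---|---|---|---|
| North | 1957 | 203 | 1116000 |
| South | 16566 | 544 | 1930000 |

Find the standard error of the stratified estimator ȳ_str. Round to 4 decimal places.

52.9107

Var(ȳ_str) = Σₕ Wₕ²(1 − fₕ)sₕ²/nₕ with Wₕ = Nₕ/N, N = 18523.
North: Wₕ = 0.10565243; term = 0.10565243²·(1 − 0.10373020)·1116000/203 = 55.000409.
South: Wₕ = 0.89434757; term = 0.89434757²·(1 − 0.03283834)·1930000/544 = 2744.5436.
Sum = 2799.544.
SE = √(2799.544) = 52.9107.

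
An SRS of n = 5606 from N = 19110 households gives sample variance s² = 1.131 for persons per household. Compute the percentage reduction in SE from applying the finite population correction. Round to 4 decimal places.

f = n/N = 5606/19110 = 0.29335426.
SE_no-fpc = √(s²/n) = 0.014203807; SE_fpc = √((1−f)s²/n) = 0.011940036.
Ratio = √(1−f) = 0.84062223. Reduction = 100·(1 − 0.84062223) = 15.9378%.

15.9378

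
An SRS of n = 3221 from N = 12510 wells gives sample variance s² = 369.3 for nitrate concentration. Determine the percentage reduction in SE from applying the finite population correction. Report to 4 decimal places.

13.8301

f = n/N = 3221/12510 = 0.25747402.
SE_no-fpc = √(s²/n) = 0.33860572; SE_fpc = √((1−f)s²/n) = 0.29177637.
Ratio = √(1−f) = 0.86169947. Reduction = 100·(1 − 0.86169947) = 13.8301%.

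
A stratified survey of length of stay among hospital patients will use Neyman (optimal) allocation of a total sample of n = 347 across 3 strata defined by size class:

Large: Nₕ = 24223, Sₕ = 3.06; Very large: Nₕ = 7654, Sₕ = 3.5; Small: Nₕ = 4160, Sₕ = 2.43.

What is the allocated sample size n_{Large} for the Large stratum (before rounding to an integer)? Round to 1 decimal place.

Neyman allocation: nₕ = n·NₕSₕ / Σⱼ NⱼSⱼ.
Σ NⱼSⱼ = 24223·3.06 + 7654·3.5 + 4160·2.43 = 111020.18.
n_{Large} = 347·24223·3.06 / 111020.18 = 231.7.

231.7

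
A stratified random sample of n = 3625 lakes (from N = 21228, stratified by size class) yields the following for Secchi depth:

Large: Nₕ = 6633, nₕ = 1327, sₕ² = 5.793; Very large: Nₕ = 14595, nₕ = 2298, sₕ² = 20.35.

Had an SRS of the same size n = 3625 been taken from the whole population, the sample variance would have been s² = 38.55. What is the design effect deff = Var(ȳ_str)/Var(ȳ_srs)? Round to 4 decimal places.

Var(ȳ_str) = Σ Wₕ²(1−fₕ)sₕ²/nₕ with Wₕ = Nₕ/21228:
  Large: (6633/21228)²·(1−1327/6633)·5.793/1327 = 3.4095078 × 10^-4
  Very large: (14595/21228)²·(1−2298/14595)·20.35/2298 = 0.0035269516
  → Var(ȳ_str) = 0.0038679024.
Var(ȳ_srs) = (1 − 3625/21228)·38.55/3625 = 0.008818485.
deff = 0.0038679024 / 0.008818485 = 0.4386.

0.4386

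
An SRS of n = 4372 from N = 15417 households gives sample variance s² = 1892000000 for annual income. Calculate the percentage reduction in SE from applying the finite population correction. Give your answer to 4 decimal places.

15.3586

f = n/N = 4372/15417 = 0.28358306.
SE_no-fpc = √(s²/n) = 657.84032; SE_fpc = √((1−f)s²/n) = 556.80537.
Ratio = √(1−f) = 0.84641417. Reduction = 100·(1 − 0.84641417) = 15.3586%.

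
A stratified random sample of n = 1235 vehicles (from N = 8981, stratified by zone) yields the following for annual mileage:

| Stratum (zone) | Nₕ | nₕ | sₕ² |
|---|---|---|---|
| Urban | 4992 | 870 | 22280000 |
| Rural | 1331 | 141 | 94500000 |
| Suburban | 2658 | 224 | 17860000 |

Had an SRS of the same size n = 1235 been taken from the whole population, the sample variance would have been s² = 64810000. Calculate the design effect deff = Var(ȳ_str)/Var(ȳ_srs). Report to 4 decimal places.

0.5764

Var(ȳ_str) = Σ Wₕ²(1−fₕ)sₕ²/nₕ with Wₕ = Nₕ/8981:
  Urban: (4992/8981)²·(1−870/4992)·22280000/870 = 6533.2474
  Rural: (1331/8981)²·(1−141/1331)·94500000/141 = 13160.983
  Suburban: (2658/8981)²·(1−224/2658)·17860000/224 = 6395.2804
  → Var(ȳ_str) = 26089.511.
Var(ȳ_srs) = (1 − 1235/8981)·64810000/1235 = 45261.387.
deff = 26089.511 / 45261.387 = 0.5764.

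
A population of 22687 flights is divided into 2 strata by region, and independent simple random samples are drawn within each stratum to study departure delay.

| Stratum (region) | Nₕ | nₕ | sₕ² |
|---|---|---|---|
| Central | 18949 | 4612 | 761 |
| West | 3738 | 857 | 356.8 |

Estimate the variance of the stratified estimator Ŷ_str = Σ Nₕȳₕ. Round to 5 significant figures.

Var(Ŷ_str) = Σₕ Nₕ²(1 − fₕ)sₕ²/nₕ.
Central: 18949²·(1 − 4612/18949)·761/4612 = 4.4827027 × 10^7.
West: 3738²·(1 − 857/3738)·356.8/857 = 4.4835971 × 10^6.
Sum = 4.9310624 × 10^7.

4.9311 × 10^7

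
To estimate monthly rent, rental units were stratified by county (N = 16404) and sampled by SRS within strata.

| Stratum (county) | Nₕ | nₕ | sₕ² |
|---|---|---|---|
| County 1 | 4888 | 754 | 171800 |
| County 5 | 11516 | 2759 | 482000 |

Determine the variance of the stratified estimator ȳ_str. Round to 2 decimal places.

82.58

Var(ȳ_str) = Σₕ Wₕ²(1 − fₕ)sₕ²/nₕ with Wₕ = Nₕ/N, N = 16404.
County 1: Wₕ = 0.29797610; term = 0.29797610²·(1 − 0.15425532)·171800/754 = 17.110156.
County 5: Wₕ = 0.70202390; term = 0.70202390²·(1 − 0.23957972)·482000/2759 = 65.47158.
Sum = 82.581736.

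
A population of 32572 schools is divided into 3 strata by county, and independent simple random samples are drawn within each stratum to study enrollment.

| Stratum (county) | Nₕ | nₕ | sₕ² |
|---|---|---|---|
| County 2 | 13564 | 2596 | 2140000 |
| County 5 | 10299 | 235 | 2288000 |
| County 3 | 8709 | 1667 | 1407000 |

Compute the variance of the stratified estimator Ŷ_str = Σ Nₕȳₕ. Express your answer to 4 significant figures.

1.184 × 10^12

Var(Ŷ_str) = Σₕ Nₕ²(1 − fₕ)sₕ²/nₕ.
County 2: 13564²·(1 − 2596/13564)·2140000/2596 = 1.2263779 × 10^11.
County 5: 10299²·(1 − 235/10299)·2288000/235 = 1.0091456 × 10^12.
County 3: 8709²·(1 − 1667/8709)·1407000/1667 = 5.1763402 × 10^10.
Sum = 1.1835468 × 10^12.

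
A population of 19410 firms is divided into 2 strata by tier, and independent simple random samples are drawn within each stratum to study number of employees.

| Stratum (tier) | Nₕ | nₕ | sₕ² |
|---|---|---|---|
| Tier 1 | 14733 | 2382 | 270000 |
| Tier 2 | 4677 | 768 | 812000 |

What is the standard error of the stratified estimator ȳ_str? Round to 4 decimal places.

Var(ȳ_str) = Σₕ Wₕ²(1 − fₕ)sₕ²/nₕ with Wₕ = Nₕ/N, N = 19410.
Tier 1: Wₕ = 0.75904173; term = 0.75904173²·(1 − 0.16167787)·270000/2382 = 54.747494.
Tier 2: Wₕ = 0.24095827; term = 0.24095827²·(1 − 0.16420783)·812000/768 = 51.307019.
Sum = 106.05451.
SE = √(106.05451) = 10.2983.

10.2983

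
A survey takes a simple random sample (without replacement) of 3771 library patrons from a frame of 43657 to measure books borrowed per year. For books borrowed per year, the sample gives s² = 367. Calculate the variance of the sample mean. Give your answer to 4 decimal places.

0.0889

Under SRS without replacement, Var(ȳ) = (1 − f)·s²/n with f = n/N = 3771/43657 = 0.08637790.
Var(ȳ) = (1 − 0.08637790)·367/3771 = 0.91362210·0.097321665 = 0.088915224.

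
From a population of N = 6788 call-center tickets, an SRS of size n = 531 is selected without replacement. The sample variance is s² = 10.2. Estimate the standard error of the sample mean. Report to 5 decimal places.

0.13307

Under SRS without replacement, Var(ȳ) = (1 − f)·s²/n with f = n/N = 531/6788 = 0.07822628.
Var(ȳ) = (1 − 0.07822628)·10.2/531 = 0.92177372·0.01920904 = 0.017706388.
SE(ȳ) = √(0.017706388) = 0.13307.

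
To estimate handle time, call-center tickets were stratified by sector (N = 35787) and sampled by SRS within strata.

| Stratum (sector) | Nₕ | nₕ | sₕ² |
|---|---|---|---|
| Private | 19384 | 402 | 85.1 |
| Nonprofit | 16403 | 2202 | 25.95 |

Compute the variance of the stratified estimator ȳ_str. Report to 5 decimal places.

0.06296

Var(ȳ_str) = Σₕ Wₕ²(1 − fₕ)sₕ²/nₕ with Wₕ = Nₕ/N, N = 35787.
Private: Wₕ = 0.54164920; term = 0.54164920²·(1 − 0.02073875)·85.1/402 = 0.060818862.
Nonprofit: Wₕ = 0.45835080; term = 0.45835080²·(1 − 0.13424374)·25.95/2202 = 0.0021434417.
Sum = 0.062962304.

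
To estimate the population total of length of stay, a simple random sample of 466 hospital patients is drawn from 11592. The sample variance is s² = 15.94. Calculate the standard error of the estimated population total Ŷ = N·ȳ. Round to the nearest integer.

2100

Var(Ŷ) = N²·Var(ȳ) = N²·(1 − n/N)·s²/n.
f = 466/11592 = 0.04020014; Var(ȳ) = 0.95979986·15.94/466 = 0.032830922.
Var(Ŷ) = 11592² · 0.032830922 = 4.4116375 × 10^6.
SE(Ŷ) = √(4.4116375 × 10^6) = 2100.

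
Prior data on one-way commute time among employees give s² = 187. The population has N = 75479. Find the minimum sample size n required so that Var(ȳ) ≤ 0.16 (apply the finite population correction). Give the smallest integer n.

Without fpc, n₀ = s²/D = 187/0.16 = 1168.7500.
With fpc, (1 − n/N)·s²/n ≤ D requires n ≥ n₀/(1 + n₀/N) = 1168.7500/(1 + 1168.7500/75479) = 1150.9285.
Rounding up, n = 1151.

1151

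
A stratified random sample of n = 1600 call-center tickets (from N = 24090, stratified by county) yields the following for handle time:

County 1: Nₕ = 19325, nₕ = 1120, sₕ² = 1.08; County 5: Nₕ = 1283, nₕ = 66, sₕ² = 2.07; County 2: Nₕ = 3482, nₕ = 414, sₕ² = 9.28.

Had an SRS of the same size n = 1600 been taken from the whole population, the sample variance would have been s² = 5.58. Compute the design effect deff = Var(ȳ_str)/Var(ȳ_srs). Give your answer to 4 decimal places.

Var(ȳ_str) = Σ Wₕ²(1−fₕ)sₕ²/nₕ with Wₕ = Nₕ/24090:
  County 1: (19325/24090)²·(1−1120/19325)·1.08/1120 = 5.845778 × 10^-4
  County 5: (1283/24090)²·(1−66/1283)·2.07/66 = 8.4385931 × 10^-5
  County 2: (3482/24090)²·(1−414/3482)·9.28/414 = 4.1262749 × 10^-4
  → Var(ȳ_str) = 0.0010815912.
Var(ȳ_srs) = (1 − 1600/24090)·5.58/1600 = 0.0032558686.
deff = 0.0010815912 / 0.0032558686 = 0.3322.

0.3322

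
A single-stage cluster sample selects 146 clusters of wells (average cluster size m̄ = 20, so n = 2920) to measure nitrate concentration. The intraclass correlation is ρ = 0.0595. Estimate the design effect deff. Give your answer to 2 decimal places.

deff = 1 + (20 − 1)·0.0595 = 1 + 1.1305 = 2.1305.

2.13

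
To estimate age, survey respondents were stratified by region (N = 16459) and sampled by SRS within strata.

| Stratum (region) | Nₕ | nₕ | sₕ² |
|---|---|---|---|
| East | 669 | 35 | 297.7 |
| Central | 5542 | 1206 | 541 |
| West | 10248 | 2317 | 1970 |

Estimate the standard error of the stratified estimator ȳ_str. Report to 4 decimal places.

0.5552

Var(ȳ_str) = Σₕ Wₕ²(1 − fₕ)sₕ²/nₕ with Wₕ = Nₕ/N, N = 16459.
East: Wₕ = 0.04064645; term = 0.04064645²·(1 − 0.05231689)·297.7/35 = 0.013317395.
Central: Wₕ = 0.33671547; term = 0.33671547²·(1 − 0.21761097)·541/1206 = 0.039792283.
West: Wₕ = 0.62263807; term = 0.62263807²·(1 − 0.22609290)·1970/2317 = 0.25509407.
Sum = 0.30820375.
SE = √(0.30820375) = 0.5552.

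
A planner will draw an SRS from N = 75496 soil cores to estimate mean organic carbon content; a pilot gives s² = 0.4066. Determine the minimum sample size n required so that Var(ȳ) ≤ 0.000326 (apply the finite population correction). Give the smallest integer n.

Without fpc, n₀ = s²/D = 0.4066/0.000326 = 1247.2393.
With fpc, (1 − n/N)·s²/n ≤ D requires n ≥ n₀/(1 + n₀/N) = 1247.2393/(1 + 1247.2393/75496) = 1226.9690.
Rounding up, n = 1227.

1227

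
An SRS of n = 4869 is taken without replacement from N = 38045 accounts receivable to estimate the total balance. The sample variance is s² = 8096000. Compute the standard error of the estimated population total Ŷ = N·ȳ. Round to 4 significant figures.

1.449 × 10^6

Var(Ŷ) = N²·Var(ȳ) = N²·(1 − n/N)·s²/n.
f = 4869/38045 = 0.12798002; Var(ȳ) = 0.87201998·8096000/4869 = 1449.9638.
Var(Ŷ) = 38045² · 1449.9638 = 2.0987095 × 10^12.
SE(Ŷ) = √(2.0987095 × 10^12) = 1.449 × 10^6.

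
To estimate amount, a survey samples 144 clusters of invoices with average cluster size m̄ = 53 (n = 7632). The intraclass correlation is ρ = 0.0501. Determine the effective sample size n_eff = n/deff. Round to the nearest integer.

2117

deff = 1 + (53 − 1)·0.0501 = 1 + 2.6052 = 3.6052.
n_eff = 7632 / 3.6052 = 2117.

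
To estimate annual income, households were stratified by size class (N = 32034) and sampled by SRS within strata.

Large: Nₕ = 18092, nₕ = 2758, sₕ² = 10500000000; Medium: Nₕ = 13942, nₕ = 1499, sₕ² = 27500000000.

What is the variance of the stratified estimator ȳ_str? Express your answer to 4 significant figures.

4.131 × 10^6

Var(ȳ_str) = Σₕ Wₕ²(1 − fₕ)sₕ²/nₕ with Wₕ = Nₕ/N, N = 32034.
Large: Wₕ = 0.56477493; term = 0.56477493²·(1 − 0.15244307)·10500000000/2758 = 1.0292354 × 10^6.
Medium: Wₕ = 0.43522507; term = 0.43522507²·(1 − 0.10751686)·27500000000/1499 = 3.101408 × 10^6.
Sum = 4.1306434 × 10^6.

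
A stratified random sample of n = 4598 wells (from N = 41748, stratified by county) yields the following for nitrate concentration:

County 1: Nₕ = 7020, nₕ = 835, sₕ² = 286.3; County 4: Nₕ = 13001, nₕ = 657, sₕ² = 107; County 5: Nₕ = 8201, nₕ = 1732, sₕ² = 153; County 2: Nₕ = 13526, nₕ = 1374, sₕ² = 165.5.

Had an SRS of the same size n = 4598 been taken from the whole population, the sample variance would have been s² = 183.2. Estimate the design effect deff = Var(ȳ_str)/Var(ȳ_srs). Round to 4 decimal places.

1.0601

Var(ȳ_str) = Σ Wₕ²(1−fₕ)sₕ²/nₕ with Wₕ = Nₕ/41748:
  County 1: (7020/41748)²·(1−835/7020)·286.3/835 = 0.0085416218
  County 4: (13001/41748)²·(1−657/13001)·107/657 = 0.014996148
  County 5: (8201/41748)²·(1−1732/8201)·153/1732 = 0.0026889093
  County 2: (13526/41748)²·(1−1374/13526)·165.5/1374 = 0.011359444
  → Var(ȳ_str) = 0.037586123.
Var(ȳ_srs) = (1 − 4598/41748)·183.2/4598 = 0.035455176.
deff = 0.037586123 / 0.035455176 = 1.0601.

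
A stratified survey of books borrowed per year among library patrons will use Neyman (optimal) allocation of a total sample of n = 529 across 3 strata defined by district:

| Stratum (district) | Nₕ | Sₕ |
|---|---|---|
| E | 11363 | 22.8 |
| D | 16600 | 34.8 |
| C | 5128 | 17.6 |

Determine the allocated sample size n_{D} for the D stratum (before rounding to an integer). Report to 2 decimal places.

Neyman allocation: nₕ = n·NₕSₕ / Σⱼ NⱼSⱼ.
Σ NⱼSⱼ = 11363·22.8 + 16600·34.8 + 5128·17.6 = 927009.2.
n_{D} = 529·16600·34.8 / 927009.2 = 329.65.

329.65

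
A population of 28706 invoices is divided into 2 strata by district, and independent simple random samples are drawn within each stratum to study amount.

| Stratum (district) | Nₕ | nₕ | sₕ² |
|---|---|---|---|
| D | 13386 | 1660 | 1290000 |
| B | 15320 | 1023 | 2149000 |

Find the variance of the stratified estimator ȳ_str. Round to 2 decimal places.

Var(ȳ_str) = Σₕ Wₕ²(1 − fₕ)sₕ²/nₕ with Wₕ = Nₕ/N, N = 28706.
D: Wₕ = 0.46631366; term = 0.46631366²·(1 − 0.12401016)·1290000/1660 = 148.02565.
B: Wₕ = 0.53368634; term = 0.53368634²·(1 − 0.06677546)·2149000/1023 = 558.36618.
Sum = 706.39183.

706.39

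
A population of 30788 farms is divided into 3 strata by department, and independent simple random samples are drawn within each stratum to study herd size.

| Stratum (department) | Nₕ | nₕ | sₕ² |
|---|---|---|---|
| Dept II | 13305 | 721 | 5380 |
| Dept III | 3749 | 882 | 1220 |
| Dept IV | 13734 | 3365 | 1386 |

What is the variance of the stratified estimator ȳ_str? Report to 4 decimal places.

1.3956

Var(ȳ_str) = Σₕ Wₕ²(1 − fₕ)sₕ²/nₕ with Wₕ = Nₕ/N, N = 30788.
Dept II: Wₕ = 0.43214889; term = 0.43214889²·(1 − 0.05419015)·5380/721 = 1.3180068.
Dept III: Wₕ = 0.12176822; term = 0.12176822²·(1 − 0.23526274)·1220/882 = 0.015684527.
Dept IV: Wₕ = 0.44608289; term = 0.44608289²·(1 − 0.24501238)·1386/3365 = 0.061879832.
Sum = 1.3955712.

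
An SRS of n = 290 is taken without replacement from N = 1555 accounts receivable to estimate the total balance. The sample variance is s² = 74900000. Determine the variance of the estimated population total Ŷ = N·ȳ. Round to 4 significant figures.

5.080 × 10^11

Var(Ŷ) = N²·Var(ȳ) = N²·(1 − n/N)·s²/n.
f = 290/1555 = 0.18649518; Var(ȳ) = 0.81350482·74900000/290 = 210108.66.
Var(Ŷ) = 1555² · 210108.66 = 5.0804799 × 10^11.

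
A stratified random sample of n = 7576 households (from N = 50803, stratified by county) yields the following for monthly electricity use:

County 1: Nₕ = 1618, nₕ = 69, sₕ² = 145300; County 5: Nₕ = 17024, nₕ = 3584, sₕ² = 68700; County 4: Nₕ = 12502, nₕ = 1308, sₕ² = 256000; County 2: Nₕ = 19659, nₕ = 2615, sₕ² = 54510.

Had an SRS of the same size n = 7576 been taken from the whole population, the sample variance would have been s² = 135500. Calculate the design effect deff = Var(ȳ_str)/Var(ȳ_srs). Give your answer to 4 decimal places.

Var(ȳ_str) = Σ Wₕ²(1−fₕ)sₕ²/nₕ with Wₕ = Nₕ/50803:
  County 1: (1618/50803)²·(1−69/1618)·145300/69 = 2.0448796
  County 5: (17024/50803)²·(1−3584/17024)·68700/3584 = 1.6993033
  County 4: (12502/50803)²·(1−1308/12502)·256000/1308 = 10.612515
  County 2: (19659/50803)²·(1−2615/19659)·54510/2615 = 2.7061927
  → Var(ȳ_str) = 17.062891.
Var(ȳ_srs) = (1 − 7576/50803)·135500/7576 = 15.218262.
deff = 17.062891 / 15.218262 = 1.1212.

1.1212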